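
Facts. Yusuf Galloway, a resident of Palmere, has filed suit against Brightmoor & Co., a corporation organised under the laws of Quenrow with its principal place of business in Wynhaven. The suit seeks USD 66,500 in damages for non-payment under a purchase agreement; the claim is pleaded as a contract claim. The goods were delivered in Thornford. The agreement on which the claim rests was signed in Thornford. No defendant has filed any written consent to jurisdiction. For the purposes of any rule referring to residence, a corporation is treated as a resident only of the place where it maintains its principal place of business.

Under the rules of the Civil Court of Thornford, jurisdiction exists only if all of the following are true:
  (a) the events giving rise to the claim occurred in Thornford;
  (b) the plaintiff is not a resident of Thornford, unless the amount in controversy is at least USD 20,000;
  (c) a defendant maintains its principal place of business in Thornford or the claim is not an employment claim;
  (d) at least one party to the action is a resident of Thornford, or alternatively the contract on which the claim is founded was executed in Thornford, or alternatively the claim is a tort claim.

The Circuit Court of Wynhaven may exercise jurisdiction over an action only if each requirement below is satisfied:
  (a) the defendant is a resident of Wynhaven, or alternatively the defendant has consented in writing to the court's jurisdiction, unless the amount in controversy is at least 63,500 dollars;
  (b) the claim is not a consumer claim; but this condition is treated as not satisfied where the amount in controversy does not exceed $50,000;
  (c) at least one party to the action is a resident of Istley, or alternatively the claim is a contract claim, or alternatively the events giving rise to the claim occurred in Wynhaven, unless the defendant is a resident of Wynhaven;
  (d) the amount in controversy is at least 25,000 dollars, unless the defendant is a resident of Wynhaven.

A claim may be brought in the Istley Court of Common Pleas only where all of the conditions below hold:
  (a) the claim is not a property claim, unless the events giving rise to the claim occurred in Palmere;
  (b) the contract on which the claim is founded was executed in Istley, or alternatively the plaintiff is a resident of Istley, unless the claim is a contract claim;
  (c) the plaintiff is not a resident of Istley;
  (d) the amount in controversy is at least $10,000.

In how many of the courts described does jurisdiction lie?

3

The Civil Court of Thornford:
  (a) The operative events occurred in Thornford. Satisfied.
  (b) The plaintiff resides in Palmere, which is not Thornford. Condition met.
  (c) The claim is a contract claim, not an employment claim, which satisfies one of the alternatives. Satisfied.
  (d) The contract was executed in Thornford, which satisfies one of the alternatives. Condition met.
  → Jurisdiction lies.
The Circuit Court of Wynhaven:
  (a) The defendant resides in Wynhaven, which satisfies one of the alternatives. Condition met.
  (b) The claim is a contract claim, not a consumer claim. And the carve-out is inapplicable — the amount in controversy is $66,500, above the $50,000 ceiling. Met.
  (c) The claim is a contract claim, so one alternative holds. Condition met.
  (d) The amount in controversy is 66,500 dollars, which meets the 25,000 dollars floor. Satisfied.
  → All conditions met; jurisdiction exists.
The Istley Court of Common Pleas:
  (a) The claim is a contract claim, not a property claim. Condition met.
  (b) The contract was executed in Thornford, not Istley; the plaintiff resides in Palmere, not Istley — no alternative holds. But the claim is a contract claim, and the 'unless' clause therefore excuses the requirement. Satisfied.
  (c) The plaintiff resides in Palmere, which is not Istley. Satisfied.
  (d) The amount in controversy is 66,500 dollars, which meets the USD 10,000 floor. Condition met.
  → All conditions met; jurisdiction exists.
Courts with jurisdiction: the Civil Court of Thornford, the Circuit Court of Wynhaven, the Istley Court of Common Pleas — 3 in total.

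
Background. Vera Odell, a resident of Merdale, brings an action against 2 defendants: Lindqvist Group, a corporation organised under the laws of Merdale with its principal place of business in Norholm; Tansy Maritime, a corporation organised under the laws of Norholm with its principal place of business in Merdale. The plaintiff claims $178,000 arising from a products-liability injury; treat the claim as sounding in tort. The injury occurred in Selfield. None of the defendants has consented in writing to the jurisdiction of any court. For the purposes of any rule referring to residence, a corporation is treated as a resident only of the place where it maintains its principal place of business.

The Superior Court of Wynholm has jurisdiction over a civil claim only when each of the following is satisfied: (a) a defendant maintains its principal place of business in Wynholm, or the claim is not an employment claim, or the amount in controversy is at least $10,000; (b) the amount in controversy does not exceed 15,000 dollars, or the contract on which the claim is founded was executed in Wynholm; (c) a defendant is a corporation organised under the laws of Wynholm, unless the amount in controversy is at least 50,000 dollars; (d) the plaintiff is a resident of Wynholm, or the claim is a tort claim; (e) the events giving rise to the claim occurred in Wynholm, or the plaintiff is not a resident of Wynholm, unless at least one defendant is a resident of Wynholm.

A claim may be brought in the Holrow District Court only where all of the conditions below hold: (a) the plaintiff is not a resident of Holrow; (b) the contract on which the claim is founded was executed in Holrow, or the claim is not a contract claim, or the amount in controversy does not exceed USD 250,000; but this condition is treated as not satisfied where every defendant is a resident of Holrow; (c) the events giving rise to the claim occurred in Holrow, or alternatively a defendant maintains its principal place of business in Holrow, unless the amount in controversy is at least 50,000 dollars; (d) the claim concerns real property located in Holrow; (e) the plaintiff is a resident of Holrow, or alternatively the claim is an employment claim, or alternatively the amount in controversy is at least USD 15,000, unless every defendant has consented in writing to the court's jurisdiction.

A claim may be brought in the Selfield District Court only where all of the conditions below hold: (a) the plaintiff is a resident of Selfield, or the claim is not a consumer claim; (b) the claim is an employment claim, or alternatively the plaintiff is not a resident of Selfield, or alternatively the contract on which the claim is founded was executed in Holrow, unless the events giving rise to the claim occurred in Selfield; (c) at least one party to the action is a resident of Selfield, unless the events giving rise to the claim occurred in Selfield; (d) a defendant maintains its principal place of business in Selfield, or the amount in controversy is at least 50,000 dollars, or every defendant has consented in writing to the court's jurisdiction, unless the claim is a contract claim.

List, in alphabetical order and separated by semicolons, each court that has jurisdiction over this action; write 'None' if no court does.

the Selfield District Court

The Superior Court of Wynholm:
  (a) The claim is a tort claim, not an employment claim, which satisfies one of the alternatives. Condition met.
  (b) The amount in controversy is 178,000 dollars, above the USD 15,000 ceiling; no contract (and hence no place of execution) is alleged — every alternative fails. Condition not met.
  (c) The corporate defendant(s) are organised in Merdale, Norholm, not Wynholm. But the amount in controversy is 178,000 dollars, which meets the 50,000 dollars floor, and the 'unless' clause therefore excuses the requirement. Satisfied.
  (d) The claim is a tort claim — that alternative is enough. Condition met.
  (e) The plaintiff resides in Merdale, which is not Wynholm, so one alternative holds. Satisfied.
  → The court lacks jurisdiction.
The Holrow District Court:
  (a) The plaintiff resides in Merdale, which is not Holrow. Condition met.
  (b) The claim is a tort claim, not a contract claim, which satisfies one of the alternatives. The carve-out does not apply: the defendants reside as follows — Lindqvist Group in Norholm, Tansy Maritime in Merdale — not all in Holrow. Condition met.
  (c) The operative events occurred in Selfield, not Holrow; the corporate defendant(s) have their principal place of business in Merdale, Norholm, not Holrow — no alternative holds. But the amount in controversy is 178,000 dollars, which meets the $50,000 floor, and the 'unless' clause therefore excuses the requirement. Met.
  (d) The claim does not concern real property. Not satisfied.
  (e) The amount in controversy is USD 178,000, which meets the 15,000 dollars floor — that alternative is enough. Met.
  → The court lacks jurisdiction.
The Selfield District Court:
  (a) The claim is a tort claim, not a consumer claim — that alternative is enough. Satisfied.
  (b) The plaintiff resides in Merdale, which is not Selfield, so one alternative holds. Condition met.
  (c) No party resides in Selfield. However, the operative events occurred in Selfield, so the 'unless' proviso supplies this condition. Met.
  (d) The amount in controversy is $178,000, which meets the $50,000 floor, so this disjunct is met. Satisfied.
  → The court has jurisdiction.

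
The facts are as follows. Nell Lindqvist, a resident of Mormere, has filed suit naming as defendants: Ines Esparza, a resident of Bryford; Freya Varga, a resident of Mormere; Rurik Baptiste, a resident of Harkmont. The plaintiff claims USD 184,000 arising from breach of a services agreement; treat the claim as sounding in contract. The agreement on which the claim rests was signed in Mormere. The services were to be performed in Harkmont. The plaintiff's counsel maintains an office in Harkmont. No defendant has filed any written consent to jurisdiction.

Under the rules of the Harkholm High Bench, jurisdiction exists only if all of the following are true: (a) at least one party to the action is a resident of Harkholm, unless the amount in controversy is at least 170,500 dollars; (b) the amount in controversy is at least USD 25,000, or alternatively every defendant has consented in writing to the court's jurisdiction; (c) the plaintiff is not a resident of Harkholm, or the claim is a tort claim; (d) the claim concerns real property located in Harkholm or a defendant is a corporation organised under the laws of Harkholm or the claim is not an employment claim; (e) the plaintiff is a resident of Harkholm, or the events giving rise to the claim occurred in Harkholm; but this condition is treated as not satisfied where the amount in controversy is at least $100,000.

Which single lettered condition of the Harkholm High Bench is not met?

The Harkholm High Bench:
  (a) No party resides in Harkholm. But the amount in controversy is $184,000, which meets the USD 170,500 floor, and the 'unless' clause therefore excuses the requirement. Condition met.
  (b) The amount in controversy is USD 184,000, which meets the 25,000 dollars floor, which satisfies one of the alternatives. Met.
  (c) The plaintiff resides in Mormere, which is not Harkholm, so one alternative holds. Condition met.
  (d) The claim is a contract claim, not an employment claim — that alternative is enough. Satisfied.
  (e) The plaintiff resides in Mormere, not Harkholm; the operative events occurred in Harkmont, not Harkholm — every alternative fails. Fails.
Only condition (e) fails.

(e)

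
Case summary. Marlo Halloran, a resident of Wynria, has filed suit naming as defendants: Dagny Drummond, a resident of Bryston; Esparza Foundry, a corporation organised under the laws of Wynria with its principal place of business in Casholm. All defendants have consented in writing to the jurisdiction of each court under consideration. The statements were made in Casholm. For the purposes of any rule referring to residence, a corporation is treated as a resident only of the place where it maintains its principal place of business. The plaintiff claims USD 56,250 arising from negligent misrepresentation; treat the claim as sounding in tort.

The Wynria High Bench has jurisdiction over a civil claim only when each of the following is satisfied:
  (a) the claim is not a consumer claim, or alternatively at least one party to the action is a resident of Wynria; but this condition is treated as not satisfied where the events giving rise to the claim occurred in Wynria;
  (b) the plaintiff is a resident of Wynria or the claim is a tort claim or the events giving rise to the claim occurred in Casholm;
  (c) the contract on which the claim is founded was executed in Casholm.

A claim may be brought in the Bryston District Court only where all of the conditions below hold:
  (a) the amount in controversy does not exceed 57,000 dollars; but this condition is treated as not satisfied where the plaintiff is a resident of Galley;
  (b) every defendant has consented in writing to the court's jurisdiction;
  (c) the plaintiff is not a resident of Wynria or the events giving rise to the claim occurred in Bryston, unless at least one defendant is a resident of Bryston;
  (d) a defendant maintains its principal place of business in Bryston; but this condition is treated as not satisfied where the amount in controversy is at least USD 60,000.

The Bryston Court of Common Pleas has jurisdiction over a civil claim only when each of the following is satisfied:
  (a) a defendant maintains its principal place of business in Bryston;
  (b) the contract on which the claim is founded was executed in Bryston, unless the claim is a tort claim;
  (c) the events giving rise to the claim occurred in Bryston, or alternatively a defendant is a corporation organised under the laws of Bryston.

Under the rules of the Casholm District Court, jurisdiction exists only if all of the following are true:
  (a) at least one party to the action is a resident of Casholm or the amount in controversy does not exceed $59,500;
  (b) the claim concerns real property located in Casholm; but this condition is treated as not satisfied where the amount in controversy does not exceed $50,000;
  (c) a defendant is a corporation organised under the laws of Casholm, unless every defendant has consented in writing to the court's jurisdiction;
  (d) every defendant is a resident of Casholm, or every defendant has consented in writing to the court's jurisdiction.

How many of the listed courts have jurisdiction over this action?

0

The Wynria High Bench:
  (a) The claim is a tort claim, not a consumer claim, so one alternative holds. The exception is not triggered, since the operative events occurred in Casholm, not Wynria. Satisfied.
  (b) The plaintiff resides in Wynria, so this disjunct is met. Satisfied.
  (c) No contract (and hence no place of execution) is alleged. Not satisfied.
  → At least one condition fails; no jurisdiction.
The Bryston District Court:
  (a) The amount in controversy is $56,250, within the USD 57,000 ceiling. And the carve-out is inapplicable — the plaintiff resides in Wynria, not Galley. Condition met.
  (b) Every defendant has filed written consent. Satisfied.
  (c) The plaintiff resides in Wynria; the operative events occurred in Casholm, not Bryston — none of the alternatives is met. The proviso rescues it, though: Dagny Drummond resides in Bryston. Met.
  (d) The corporate defendant(s) have their principal place of business in Casholm, not Bryston. Not met.
  → The court lacks jurisdiction.
The Bryston Court of Common Pleas:
  (a) The corporate defendant(s) have their principal place of business in Casholm, not Bryston. Fails.
  (b) No contract (and hence no place of execution) is alleged. However, the claim is a tort claim, so the 'unless' proviso supplies this condition. Met.
  (c) The operative events occurred in Casholm, not Bryston; the corporate defendant(s) are organised in Wynria, not Bryston — none of the alternatives is met. Condition not met.
  → No jurisdiction.
The Casholm District Court:
  (a) Esparza Foundry resides in Casholm, so one alternative holds. Condition met.
  (b) The claim does not concern real property. Not satisfied.
  (c) The corporate defendant(s) are organised in Wynria, not Casholm. But every defendant has filed written consent, and the 'unless' clause therefore excuses the requirement. Met.
  (d) Every defendant has filed written consent, so this disjunct is met. Met.
  → Not every requirement is met — no jurisdiction.
No court satisfies all of its conditions.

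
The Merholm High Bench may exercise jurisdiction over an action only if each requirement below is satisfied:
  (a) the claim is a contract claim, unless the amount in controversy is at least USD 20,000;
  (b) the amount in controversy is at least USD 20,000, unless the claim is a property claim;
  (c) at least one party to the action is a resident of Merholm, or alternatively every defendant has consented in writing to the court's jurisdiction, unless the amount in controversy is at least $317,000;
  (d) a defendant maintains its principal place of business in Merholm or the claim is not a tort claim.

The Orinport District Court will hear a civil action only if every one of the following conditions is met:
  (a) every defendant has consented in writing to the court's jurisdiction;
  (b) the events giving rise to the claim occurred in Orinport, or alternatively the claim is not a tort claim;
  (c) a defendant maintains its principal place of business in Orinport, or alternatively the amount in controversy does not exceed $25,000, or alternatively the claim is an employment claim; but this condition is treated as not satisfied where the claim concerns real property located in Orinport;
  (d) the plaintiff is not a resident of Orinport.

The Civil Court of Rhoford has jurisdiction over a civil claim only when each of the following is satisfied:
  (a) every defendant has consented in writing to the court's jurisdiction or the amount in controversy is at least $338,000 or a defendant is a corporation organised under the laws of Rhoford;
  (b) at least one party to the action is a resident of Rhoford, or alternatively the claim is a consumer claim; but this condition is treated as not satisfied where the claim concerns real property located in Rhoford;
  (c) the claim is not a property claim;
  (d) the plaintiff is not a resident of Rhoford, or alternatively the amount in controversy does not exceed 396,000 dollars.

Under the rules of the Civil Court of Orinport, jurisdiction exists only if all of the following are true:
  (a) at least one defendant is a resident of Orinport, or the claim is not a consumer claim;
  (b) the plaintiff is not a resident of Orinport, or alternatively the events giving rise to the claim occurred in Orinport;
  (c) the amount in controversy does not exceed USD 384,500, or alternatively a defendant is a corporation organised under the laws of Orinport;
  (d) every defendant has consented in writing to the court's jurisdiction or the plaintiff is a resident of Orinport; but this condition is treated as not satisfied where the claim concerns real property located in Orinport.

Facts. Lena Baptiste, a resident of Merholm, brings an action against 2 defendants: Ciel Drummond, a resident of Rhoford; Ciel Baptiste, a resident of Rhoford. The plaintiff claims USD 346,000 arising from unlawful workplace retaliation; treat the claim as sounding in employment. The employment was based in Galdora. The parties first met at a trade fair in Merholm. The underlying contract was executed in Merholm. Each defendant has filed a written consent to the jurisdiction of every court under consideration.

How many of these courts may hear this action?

The Merholm High Bench:
  (a) The claim is an employment claim, not a contract claim. The proviso rescues it, though: the amount in controversy is 346,000 dollars, which meets the $20,000 floor. Satisfied.
  (b) The amount in controversy is USD 346,000, which meets the 20,000 dollars floor. Satisfied.
  (c) Lena Baptiste resides in Merholm, so one alternative holds. Satisfied.
  (d) The claim is an employment claim, not a tort claim, which satisfies one of the alternatives. Satisfied.
  → Every requirement is satisfied — jurisdiction.
The Orinport District Court:
  (a) Every defendant has filed written consent. Condition met.
  (b) The claim is an employment claim, not a tort claim, which satisfies one of the alternatives. Satisfied.
  (c) The claim is an employment claim, which satisfies one of the alternatives. The carve-out does not apply: the claim does not concern real property. Condition met.
  (d) The plaintiff resides in Merholm, which is not Orinport. Condition met.
  → All conditions met; jurisdiction exists.
The Civil Court of Rhoford:
  (a) Every defendant has filed written consent, so one alternative holds. Condition met.
  (b) Ciel Drummond resides in Rhoford, so this disjunct is met. The carve-out does not apply: the claim does not concern real property. Met.
  (c) The claim is an employment claim, not a property claim. Satisfied.
  (d) The plaintiff resides in Merholm, which is not Rhoford, so this disjunct is met. Met.
  → Every requirement is satisfied — jurisdiction.
The Civil Court of Orinport:
  (a) The claim is an employment claim, not a consumer claim, which satisfies one of the alternatives. Satisfied.
  (b) The plaintiff resides in Merholm, which is not Orinport, so one alternative holds. Satisfied.
  (c) The amount in controversy is 346,000 dollars, within the 384,500 dollars ceiling, which satisfies one of the alternatives. Satisfied.
  (d) Every defendant has filed written consent — that alternative is enough. And the carve-out is inapplicable — the claim does not concern real property. Satisfied.
  → The court has jurisdiction.
Courts with jurisdiction: the Merholm High Bench, the Orinport District Court, the Civil Court of Rhoford, the Civil Court of Orinport — 4 in total.

4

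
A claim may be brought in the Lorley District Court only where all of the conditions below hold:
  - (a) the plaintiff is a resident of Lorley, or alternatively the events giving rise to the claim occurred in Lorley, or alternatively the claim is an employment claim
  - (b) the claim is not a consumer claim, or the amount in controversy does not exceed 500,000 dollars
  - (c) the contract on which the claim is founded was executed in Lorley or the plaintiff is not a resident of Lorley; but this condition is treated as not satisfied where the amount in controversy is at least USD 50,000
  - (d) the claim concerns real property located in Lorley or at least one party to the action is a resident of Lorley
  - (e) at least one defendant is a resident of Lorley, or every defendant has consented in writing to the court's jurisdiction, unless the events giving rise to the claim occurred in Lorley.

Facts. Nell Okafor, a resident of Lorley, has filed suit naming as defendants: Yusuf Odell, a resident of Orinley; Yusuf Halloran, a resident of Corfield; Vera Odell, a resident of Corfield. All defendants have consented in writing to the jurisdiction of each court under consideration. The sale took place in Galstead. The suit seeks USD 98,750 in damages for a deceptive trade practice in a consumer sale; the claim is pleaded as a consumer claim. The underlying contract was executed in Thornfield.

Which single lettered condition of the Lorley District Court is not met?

(c)

The Lorley District Court:
  (a) The plaintiff resides in Lorley, so one alternative holds. Condition met.
  (b) The amount in controversy is 98,750 dollars, within the USD 500,000 ceiling — that alternative is enough. Met.
  (c) The contract was executed in Thornfield, not Lorley; the plaintiff resides in Lorley — every alternative fails. Condition not met.
  (d) Nell Okafor resides in Lorley — that alternative is enough. Satisfied.
  (e) Every defendant has filed written consent, which satisfies one of the alternatives. Met.
Only condition (c) fails.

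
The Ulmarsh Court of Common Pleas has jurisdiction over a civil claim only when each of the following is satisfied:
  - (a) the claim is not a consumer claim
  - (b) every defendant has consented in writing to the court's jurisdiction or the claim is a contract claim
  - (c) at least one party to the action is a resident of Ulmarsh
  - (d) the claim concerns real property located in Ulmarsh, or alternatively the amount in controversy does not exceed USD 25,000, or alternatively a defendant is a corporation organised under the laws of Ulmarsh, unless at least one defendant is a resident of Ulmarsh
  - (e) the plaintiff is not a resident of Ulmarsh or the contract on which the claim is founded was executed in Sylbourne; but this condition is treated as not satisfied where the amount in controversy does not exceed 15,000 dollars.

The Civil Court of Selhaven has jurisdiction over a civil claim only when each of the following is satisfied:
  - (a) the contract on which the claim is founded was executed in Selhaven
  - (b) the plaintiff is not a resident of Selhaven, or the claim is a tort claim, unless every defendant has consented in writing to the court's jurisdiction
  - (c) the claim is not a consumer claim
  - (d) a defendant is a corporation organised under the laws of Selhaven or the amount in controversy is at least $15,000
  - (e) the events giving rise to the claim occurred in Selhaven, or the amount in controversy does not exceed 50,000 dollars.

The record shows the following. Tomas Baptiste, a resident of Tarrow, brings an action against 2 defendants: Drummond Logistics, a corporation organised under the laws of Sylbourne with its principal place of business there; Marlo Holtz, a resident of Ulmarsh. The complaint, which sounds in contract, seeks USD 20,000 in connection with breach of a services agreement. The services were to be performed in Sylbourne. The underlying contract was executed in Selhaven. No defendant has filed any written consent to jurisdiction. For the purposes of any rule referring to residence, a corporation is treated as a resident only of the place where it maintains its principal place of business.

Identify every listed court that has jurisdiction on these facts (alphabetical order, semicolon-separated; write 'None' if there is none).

the Civil Court of Selhaven; the Ulmarsh Court of Common Pleas

The Ulmarsh Court of Common Pleas:
  (a) The claim is a contract claim, not a consumer claim. Met.
  (b) The claim is a contract claim, which satisfies one of the alternatives. Condition met.
  (c) Marlo Holtz resides in Ulmarsh. Satisfied.
  (d) The amount in controversy is USD 20,000, within the $25,000 ceiling, so one alternative holds. Met.
  (e) The plaintiff resides in Tarrow, which is not Ulmarsh, which satisfies one of the alternatives. The exception is not triggered, since the amount in controversy is USD 20,000, above the USD 15,000 ceiling. Condition met.
  → Jurisdiction lies.
The Civil Court of Selhaven:
  (a) The contract was executed in Selhaven. Condition met.
  (b) The plaintiff resides in Tarrow, which is not Selhaven — that alternative is enough. Condition met.
  (c) The claim is a contract claim, not a consumer claim. Condition met.
  (d) The amount in controversy is $20,000, which meets the USD 15,000 floor, which satisfies one of the alternatives. Condition met.
  (e) The amount in controversy is $20,000, within the USD 50,000 ceiling, so one alternative holds. Condition met.
  → The court has jurisdiction.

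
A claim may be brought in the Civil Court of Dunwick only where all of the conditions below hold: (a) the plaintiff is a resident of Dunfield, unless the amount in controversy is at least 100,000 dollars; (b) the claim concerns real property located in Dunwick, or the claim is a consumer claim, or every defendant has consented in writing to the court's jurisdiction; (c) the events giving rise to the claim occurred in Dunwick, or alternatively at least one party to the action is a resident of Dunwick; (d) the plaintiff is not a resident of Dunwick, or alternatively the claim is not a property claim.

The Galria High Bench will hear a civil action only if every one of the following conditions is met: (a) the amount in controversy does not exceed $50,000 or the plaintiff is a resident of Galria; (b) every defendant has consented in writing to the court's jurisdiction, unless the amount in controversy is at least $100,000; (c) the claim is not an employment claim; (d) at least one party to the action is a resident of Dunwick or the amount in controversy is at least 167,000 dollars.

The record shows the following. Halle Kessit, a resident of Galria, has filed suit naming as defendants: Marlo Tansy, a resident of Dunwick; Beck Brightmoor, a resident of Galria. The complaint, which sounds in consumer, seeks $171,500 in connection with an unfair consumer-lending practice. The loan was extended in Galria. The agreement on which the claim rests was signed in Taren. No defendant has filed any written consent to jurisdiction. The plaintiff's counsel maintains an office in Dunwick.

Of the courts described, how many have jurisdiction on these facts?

2

The Civil Court of Dunwick:
  (a) The plaintiff resides in Galria, not Dunfield. However, the amount in controversy is 171,500 dollars, which meets the 100,000 dollars floor, so the 'unless' proviso supplies this condition. Satisfied.
  (b) The claim is a consumer claim, so this disjunct is met. Condition met.
  (c) Marlo Tansy resides in Dunwick, so this disjunct is met. Met.
  (d) The plaintiff resides in Galria, which is not Dunwick — that alternative is enough. Met.
  → The court has jurisdiction.
The Galria High Bench:
  (a) The plaintiff resides in Galria, so this disjunct is met. Met.
  (b) No such written consent has been filed. But the amount in controversy is USD 171,500, which meets the 100,000 dollars floor, and the 'unless' clause therefore excuses the requirement. Satisfied.
  (c) The claim is a consumer claim, not an employment claim. Satisfied.
  (d) Marlo Tansy resides in Dunwick, which satisfies one of the alternatives. Met.
  → All conditions met; jurisdiction exists.
Courts with jurisdiction: the Civil Court of Dunwick, the Galria High Bench — 2 in total.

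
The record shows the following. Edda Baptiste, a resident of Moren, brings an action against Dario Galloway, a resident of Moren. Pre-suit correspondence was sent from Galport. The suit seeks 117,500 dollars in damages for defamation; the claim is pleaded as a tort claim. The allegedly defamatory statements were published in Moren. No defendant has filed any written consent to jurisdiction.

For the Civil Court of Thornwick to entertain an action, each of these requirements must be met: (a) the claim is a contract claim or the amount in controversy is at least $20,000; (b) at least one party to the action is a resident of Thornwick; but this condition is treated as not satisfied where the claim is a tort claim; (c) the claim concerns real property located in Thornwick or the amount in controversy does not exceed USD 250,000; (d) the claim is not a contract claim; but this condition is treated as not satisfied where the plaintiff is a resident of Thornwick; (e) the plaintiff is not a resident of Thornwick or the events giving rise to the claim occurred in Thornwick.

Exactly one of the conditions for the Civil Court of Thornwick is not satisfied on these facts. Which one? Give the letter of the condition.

(b)

The Civil Court of Thornwick:
  (a) The amount in controversy is USD 117,500, which meets the USD 20,000 floor, which satisfies one of the alternatives. Met.
  (b) No party resides in Thornwick. Not met.
  (c) The amount in controversy is $117,500, within the USD 250,000 ceiling — that alternative is enough. Satisfied.
  (d) The claim is a tort claim, not a contract claim. And the carve-out is inapplicable — the plaintiff resides in Moren, not Thornwick. Met.
  (e) The plaintiff resides in Moren, which is not Thornwick, which satisfies one of the alternatives. Satisfied.
Only condition (b) fails.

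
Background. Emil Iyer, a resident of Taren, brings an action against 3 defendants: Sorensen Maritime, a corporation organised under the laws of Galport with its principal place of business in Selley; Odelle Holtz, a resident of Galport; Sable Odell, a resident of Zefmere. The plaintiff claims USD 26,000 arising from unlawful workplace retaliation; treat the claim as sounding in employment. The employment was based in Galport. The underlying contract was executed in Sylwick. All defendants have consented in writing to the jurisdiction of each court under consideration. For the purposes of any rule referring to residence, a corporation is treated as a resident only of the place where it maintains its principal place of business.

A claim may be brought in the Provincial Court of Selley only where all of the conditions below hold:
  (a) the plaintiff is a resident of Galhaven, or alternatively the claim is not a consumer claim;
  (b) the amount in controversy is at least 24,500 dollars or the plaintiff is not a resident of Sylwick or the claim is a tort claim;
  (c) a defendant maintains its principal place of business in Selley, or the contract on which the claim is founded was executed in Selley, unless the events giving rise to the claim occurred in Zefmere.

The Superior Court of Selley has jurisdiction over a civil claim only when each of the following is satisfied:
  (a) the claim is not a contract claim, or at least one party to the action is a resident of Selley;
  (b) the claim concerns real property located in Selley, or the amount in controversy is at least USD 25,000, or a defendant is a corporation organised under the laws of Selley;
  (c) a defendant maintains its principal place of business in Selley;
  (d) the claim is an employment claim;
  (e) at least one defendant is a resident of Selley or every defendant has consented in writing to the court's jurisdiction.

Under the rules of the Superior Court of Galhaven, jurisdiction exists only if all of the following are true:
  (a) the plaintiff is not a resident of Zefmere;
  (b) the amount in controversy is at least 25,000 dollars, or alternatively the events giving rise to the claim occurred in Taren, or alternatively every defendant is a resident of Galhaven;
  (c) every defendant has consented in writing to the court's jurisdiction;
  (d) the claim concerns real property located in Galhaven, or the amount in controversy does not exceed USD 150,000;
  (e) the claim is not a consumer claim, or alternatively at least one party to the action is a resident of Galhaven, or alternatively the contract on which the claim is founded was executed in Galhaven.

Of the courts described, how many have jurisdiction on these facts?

The Provincial Court of Selley:
  (a) The claim is an employment claim, not a consumer claim, which satisfies one of the alternatives. Satisfied.
  (b) The amount in controversy is $26,000, which meets the USD 24,500 floor — that alternative is enough. Satisfied.
  (c) Sorensen Maritime has its principal place of business in Selley, so this disjunct is met. Met.
  → Jurisdiction lies.
The Superior Court of Selley:
  (a) The claim is an employment claim, not a contract claim — that alternative is enough. Met.
  (b) The amount in controversy is 26,000 dollars, which meets the $25,000 floor, so this disjunct is met. Met.
  (c) Sorensen Maritime has its principal place of business in Selley. Condition met.
  (d) The claim is an employment claim. Satisfied.
  (e) Sorensen Maritime resides in Selley, so one alternative holds. Condition met.
  → Every requirement is satisfied — jurisdiction.
The Superior Court of Galhaven:
  (a) The plaintiff resides in Taren, which is not Zefmere. Condition met.
  (b) The amount in controversy is 26,000 dollars, which meets the USD 25,000 floor, so this disjunct is met. Condition met.
  (c) Every defendant has filed written consent. Satisfied.
  (d) The amount in controversy is $26,000, within the $150,000 ceiling, so one alternative holds. Satisfied.
  (e) The claim is an employment claim, not a consumer claim, so one alternative holds. Met.
  → Every requirement is satisfied — jurisdiction.
Courts with jurisdiction: the Provincial Court of Selley, the Superior Court of Selley, the Superior Court of Galhaven — 3 in total.

3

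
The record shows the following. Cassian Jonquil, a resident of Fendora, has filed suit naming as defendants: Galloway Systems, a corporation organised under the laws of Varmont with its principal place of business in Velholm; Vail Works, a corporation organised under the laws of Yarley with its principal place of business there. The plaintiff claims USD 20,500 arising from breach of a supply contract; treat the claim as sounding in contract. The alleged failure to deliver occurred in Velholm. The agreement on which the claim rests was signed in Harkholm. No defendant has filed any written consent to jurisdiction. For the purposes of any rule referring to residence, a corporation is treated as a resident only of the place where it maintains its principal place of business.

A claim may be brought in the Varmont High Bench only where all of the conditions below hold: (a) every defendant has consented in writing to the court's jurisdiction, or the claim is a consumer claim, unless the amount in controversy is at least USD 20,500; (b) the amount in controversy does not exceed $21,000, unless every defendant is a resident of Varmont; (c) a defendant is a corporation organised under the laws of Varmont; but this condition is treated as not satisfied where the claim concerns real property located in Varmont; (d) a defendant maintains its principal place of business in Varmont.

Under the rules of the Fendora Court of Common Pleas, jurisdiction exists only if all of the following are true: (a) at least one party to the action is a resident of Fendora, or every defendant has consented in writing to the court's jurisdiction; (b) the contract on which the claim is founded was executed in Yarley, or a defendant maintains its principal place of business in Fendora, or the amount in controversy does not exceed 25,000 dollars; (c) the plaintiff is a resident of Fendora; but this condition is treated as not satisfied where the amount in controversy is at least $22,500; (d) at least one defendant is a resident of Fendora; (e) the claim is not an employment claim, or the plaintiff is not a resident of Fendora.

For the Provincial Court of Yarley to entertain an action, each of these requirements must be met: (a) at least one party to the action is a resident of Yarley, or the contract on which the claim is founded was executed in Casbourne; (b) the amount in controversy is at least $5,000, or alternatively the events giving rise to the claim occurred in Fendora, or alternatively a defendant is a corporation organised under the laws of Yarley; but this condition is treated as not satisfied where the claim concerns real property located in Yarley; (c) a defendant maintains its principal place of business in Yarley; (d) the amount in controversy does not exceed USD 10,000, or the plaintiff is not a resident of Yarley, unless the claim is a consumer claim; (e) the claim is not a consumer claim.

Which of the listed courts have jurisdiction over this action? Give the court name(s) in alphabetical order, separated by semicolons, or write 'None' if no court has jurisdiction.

the Provincial Court of Yarley

The Varmont High Bench:
  (a) No such written consent has been filed; the claim is a contract claim, not a consumer claim — none of the alternatives is met. But the amount in controversy is $20,500, which meets the 20,500 dollars floor, and the 'unless' clause therefore excuses the requirement. Condition met.
  (b) The amount in controversy is 20,500 dollars, within the 21,000 dollars ceiling. Condition met.
  (c) Galloway Systems is organised under the laws of Varmont. The exception is not triggered, since the claim does not concern real property. Satisfied.
  (d) The corporate defendant(s) have their principal place of business in Velholm, Yarley, not Varmont. Not satisfied.
  → The court lacks jurisdiction.
The Fendora Court of Common Pleas:
  (a) Cassian Jonquil resides in Fendora, so this disjunct is met. Met.
  (b) The amount in controversy is 20,500 dollars, within the USD 25,000 ceiling — that alternative is enough. Satisfied.
  (c) The plaintiff resides in Fendora. The exception is not triggered, since the amount in controversy is 20,500 dollars, below the USD 22,500 floor. Met.
  (d) No defendant resides in Fendora (they reside in Velholm, Yarley). Not met.
  (e) The claim is a contract claim, not an employment claim, so this disjunct is met. Satisfied.
  → At least one condition fails; no jurisdiction.
The Provincial Court of Yarley:
  (a) Vail Works resides in Yarley — that alternative is enough. Satisfied.
  (b) The amount in controversy is USD 20,500, which meets the $5,000 floor, which satisfies one of the alternatives. And the carve-out is inapplicable — the claim does not concern real property. Met.
  (c) Vail Works has its principal place of business in Yarley. Condition met.
  (d) The plaintiff resides in Fendora, which is not Yarley, which satisfies one of the alternatives. Met.
  (e) The claim is a contract claim, not a consumer claim. Satisfied.
  → Jurisdiction lies.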